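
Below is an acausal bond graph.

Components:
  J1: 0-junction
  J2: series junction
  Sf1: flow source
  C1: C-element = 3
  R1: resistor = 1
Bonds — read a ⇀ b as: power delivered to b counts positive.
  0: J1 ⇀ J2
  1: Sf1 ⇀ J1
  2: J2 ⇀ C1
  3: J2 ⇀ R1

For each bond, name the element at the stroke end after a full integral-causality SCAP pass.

β1 stroke at Sf1  (Sf1 fixes flow; stroke at Sf1)
β0 stroke at J1  (J1 needs exactly one e-in)
β2 stroke at J2  (1-jn J2 has f-setter on 0)
β3 stroke at J2  (1-jn J2 has f-setter on 0)

#0 stroke at J1
#1 stroke at Sf1
#2 stroke at J2
#3 stroke at J2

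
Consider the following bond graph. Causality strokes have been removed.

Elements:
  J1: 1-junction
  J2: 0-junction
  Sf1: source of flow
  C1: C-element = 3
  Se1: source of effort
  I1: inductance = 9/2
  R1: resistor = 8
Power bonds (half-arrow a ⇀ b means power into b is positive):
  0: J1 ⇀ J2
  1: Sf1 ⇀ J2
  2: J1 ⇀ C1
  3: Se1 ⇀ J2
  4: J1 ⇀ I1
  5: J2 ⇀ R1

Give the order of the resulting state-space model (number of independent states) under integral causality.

2  (C1, I1 all integral)

β1 stroke at Sf1  (source Sf1 imposes f)
β3 stroke at J2  (source Se1 imposes e)
β0 stroke at J1  (J2: bond 3 brought effort, rest push out)
β5 stroke at R1  (J2: bond 3 brought effort, rest push out)
β2 stroke at J1  (C1: C, integral causality)
β4 stroke at I1  (closing 1-jn rule on J1)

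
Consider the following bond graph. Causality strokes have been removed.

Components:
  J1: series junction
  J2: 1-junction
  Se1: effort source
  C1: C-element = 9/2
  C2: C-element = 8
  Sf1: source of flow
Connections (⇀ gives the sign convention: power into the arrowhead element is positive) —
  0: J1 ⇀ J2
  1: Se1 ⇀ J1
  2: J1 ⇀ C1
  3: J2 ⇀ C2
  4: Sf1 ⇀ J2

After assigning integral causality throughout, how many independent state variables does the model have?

bond 1 |J1  (Se1 fixes effort; stroke away)
bond 4 |Sf1  (Sf1 fixes flow; stroke at Sf1)
bond 0 |J2  (common-f at J2 fixed by 4)
bond 3 |J2  (J2: bond 4 brought flow, rest push out)
bond 2 |J1  (J1: bond 0 brought flow, rest push out)

2  (C1, C2 all integral)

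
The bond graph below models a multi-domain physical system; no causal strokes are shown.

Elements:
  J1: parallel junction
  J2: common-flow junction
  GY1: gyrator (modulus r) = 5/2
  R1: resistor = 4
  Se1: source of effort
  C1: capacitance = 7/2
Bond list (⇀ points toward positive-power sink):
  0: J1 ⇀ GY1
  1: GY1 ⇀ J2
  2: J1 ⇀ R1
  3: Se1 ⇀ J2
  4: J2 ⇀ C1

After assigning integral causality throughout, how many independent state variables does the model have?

1  (C1 all integral)

β3 stroke at J2  (Se1: effort source, stroke at far end)
β4 stroke at J2  (C1 outputs effort q/C1)
β1 stroke at GY1  (closing 1-jn rule on J2)
β0 stroke at GY1  (GY GY1: same side as bond 1)
β2 stroke at J1  (J1 needs exactly one e-in)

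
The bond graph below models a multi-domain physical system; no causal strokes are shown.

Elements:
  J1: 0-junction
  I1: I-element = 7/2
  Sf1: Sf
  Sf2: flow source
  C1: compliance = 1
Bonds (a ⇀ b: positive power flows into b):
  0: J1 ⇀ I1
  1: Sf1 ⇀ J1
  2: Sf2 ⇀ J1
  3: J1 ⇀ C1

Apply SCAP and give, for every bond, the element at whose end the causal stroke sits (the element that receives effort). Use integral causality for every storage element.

#1 |Sf1  (Sf1 fixes flow; stroke at Sf1)
#2 |Sf2  (Sf2 (Sf) sets flow on bond)
#0 |I1  (I1 integral (f out))
#3 |J1  (closing 0-jn rule on J1)

b0 stroke at I1
b1 stroke at Sf1
b2 stroke at Sf2
b3 stroke at J1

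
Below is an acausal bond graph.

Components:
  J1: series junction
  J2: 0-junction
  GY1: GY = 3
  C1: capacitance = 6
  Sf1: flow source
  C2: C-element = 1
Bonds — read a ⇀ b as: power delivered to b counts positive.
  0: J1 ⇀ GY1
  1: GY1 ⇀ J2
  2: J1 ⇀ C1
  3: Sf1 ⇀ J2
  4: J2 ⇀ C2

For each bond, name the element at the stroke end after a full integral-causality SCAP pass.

b0 stroke→GY1
b1 stroke→GY1
b2 stroke→J1
b3 stroke→Sf1
b4 stroke→J2

β3 stroke→Sf1  (Sf1: flow source, stroke at near end)
β2 stroke→J1  (C1 outputs effort q/C1)
β0 stroke→GY1  (only one flow-in slot at J1)
β1 stroke→GY1  (GY1 both-in/both-out from 0)
β4 stroke→J2  (closing 0-jn rule on J2)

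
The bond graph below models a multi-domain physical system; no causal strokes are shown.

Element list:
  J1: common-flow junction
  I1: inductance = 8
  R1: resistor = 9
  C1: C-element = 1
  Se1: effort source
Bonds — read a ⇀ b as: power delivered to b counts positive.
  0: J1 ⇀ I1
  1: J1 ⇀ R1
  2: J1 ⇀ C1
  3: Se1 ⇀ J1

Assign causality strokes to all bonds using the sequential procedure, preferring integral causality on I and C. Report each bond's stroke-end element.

b0 →I1
b1 →J1
b2 →J1
b3 →J1

#3 |J1  (Se1 (Se) sets effort on bond)
#0 |I1  (prefer integral on I1)
#1 |J1  (1-jn J1 has f-setter on 0)
#2 |J1  (J1 flow already set via bond 0)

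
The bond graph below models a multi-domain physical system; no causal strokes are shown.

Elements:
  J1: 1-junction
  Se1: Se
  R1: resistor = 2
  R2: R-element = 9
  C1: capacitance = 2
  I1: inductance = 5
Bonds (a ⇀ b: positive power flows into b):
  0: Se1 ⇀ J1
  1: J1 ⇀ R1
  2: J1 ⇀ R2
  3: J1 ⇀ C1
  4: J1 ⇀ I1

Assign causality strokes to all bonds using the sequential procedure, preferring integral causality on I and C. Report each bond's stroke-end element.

β0 |J1
β1 |J1
β2 |J1
β3 |J1
β4 |I1

b0 stroke→J1  (Se1: effort source, stroke at far end)
b3 stroke→J1  (prefer integral on C1)
b4 stroke→I1  (I1 integral (f out))
b1 stroke→J1  (J1 flow already set via bond 4)
b2 stroke→J1  (common-f at J1 fixed by 4)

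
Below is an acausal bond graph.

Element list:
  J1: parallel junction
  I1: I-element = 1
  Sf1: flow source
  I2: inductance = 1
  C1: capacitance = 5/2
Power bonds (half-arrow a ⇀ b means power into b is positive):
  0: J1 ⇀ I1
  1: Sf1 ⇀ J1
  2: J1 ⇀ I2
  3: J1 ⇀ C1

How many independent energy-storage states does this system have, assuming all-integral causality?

b1 →Sf1  (source Sf1 imposes f)
b0 →I1  (prefer integral on I1)
b2 →I2  (prefer integral on I2)
b3 →J1  (J1: last free bond brings effort in)

3  (C1, I1, I2 all integral)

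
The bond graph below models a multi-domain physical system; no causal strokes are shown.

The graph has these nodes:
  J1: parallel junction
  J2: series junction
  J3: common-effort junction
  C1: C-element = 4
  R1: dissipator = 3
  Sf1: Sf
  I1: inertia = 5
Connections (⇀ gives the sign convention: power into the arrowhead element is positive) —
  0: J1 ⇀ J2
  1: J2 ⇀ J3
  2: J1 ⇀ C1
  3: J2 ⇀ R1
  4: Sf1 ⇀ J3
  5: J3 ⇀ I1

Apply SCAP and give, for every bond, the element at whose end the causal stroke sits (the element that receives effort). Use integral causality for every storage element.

#0 →J2
#1 →J3
#2 →J1
#3 →J2
#4 →Sf1
#5 →I1

b4 |Sf1  (Sf1 (Sf) sets flow on bond)
b2 |J1  (C1 integral (e out))
b0 |J2  (J1: bond 2 brought effort, rest push out)
b5 |I1  (prefer integral on I1)
b1 |J3  (J3 needs exactly one e-in)
b3 |J2  (common-f at J2 fixed by 1)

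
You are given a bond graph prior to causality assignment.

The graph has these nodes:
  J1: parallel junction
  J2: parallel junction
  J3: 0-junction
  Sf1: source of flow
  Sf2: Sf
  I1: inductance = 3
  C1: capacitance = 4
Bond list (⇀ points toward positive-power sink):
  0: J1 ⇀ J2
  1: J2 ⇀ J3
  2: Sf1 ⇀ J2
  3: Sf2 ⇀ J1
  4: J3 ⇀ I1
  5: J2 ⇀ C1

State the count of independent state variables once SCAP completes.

2  (C1, I1 all integral)

bond 2 →Sf1  (Sf1 fixes flow; stroke at Sf1)
bond 3 →Sf2  (Sf2 fixes flow; stroke at Sf2)
bond 0 →J1  (J1: last free bond brings effort in)
bond 4 →I1  (I1 outputs flow p/I1)
bond 1 →J3  (J3 needs exactly one e-in)
bond 5 →J2  (J2: last free bond brings effort in)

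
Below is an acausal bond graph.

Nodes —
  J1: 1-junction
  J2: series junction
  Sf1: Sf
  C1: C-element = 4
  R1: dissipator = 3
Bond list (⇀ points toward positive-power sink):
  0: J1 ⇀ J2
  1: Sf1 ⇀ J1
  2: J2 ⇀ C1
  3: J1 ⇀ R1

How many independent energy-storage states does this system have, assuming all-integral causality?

b1 →Sf1  (Sf1: flow source, stroke at near end)
b0 →J1  (J1 flow already set via bond 1)
b3 →J1  (J1 flow already set via bond 1)
b2 →J2  (common-f at J2 fixed by 0)

1  (C1 all integral)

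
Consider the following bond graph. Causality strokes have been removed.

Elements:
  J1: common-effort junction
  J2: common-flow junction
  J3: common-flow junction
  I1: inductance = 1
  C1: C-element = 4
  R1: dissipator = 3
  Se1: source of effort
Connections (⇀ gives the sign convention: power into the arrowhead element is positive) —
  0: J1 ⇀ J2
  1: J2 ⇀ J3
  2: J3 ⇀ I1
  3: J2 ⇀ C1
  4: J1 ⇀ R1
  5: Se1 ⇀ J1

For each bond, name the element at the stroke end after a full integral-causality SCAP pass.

bond 0 stroke→J2
bond 1 stroke→J3
bond 2 stroke→I1
bond 3 stroke→J2
bond 4 stroke→R1
bond 5 stroke→J1

#5 |J1  (Se1 (Se) sets effort on bond)
#0 |J2  (0-jn J1 has e-setter on 5)
#4 |R1  (J1 effort already set via bond 5)
#2 |I1  (I1: I, integral causality)
#1 |J3  (1-jn J3 has f-setter on 2)
#3 |J2  (common-f at J2 fixed by 1)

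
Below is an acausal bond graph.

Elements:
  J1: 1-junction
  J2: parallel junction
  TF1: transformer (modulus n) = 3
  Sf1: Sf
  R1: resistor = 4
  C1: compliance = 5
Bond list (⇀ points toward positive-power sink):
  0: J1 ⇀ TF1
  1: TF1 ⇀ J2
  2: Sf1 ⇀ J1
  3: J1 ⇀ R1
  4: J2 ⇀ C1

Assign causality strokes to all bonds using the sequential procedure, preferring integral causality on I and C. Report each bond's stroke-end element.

bond 2 →Sf1  (Sf1 (Sf) sets flow on bond)
bond 0 →J1  (1-jn J1 has f-setter on 2)
bond 3 →J1  (1-jn J1 has f-setter on 2)
bond 1 →TF1  (TF TF1: opposite of bond 0)
bond 4 →J2  (only one effort-in slot at J2)

β0 |J1
β1 |TF1
β2 |Sf1
β3 |J1
β4 |J2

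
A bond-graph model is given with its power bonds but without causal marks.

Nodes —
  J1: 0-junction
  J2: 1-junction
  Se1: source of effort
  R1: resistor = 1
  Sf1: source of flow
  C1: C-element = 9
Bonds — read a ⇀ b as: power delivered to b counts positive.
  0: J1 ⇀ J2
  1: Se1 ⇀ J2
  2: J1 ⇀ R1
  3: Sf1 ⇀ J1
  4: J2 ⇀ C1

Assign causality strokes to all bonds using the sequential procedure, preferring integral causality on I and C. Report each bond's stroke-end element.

b1 →J2  (Se1 (Se) sets effort on bond)
b3 →Sf1  (Sf1 fixes flow; stroke at Sf1)
b4 →J2  (C1 integral (e out))
b0 →J1  (only one flow-in slot at J2)
b2 →R1  (common-e at J1 fixed by 0)

β0 |J1
β1 |J2
β2 |R1
β3 |Sf1
β4 |J2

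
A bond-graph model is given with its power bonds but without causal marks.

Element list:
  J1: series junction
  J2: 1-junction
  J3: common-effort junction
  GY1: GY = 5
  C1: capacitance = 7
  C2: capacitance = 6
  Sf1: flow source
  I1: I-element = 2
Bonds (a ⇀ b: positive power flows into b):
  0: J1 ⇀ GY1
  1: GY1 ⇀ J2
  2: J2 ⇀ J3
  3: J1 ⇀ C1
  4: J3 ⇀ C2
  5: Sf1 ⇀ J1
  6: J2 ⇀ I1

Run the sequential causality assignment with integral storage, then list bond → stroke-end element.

#5 stroke→Sf1  (Sf1 (Sf) sets flow on bond)
#0 stroke→J1  (common-f at J1 fixed by 5)
#3 stroke→J1  (J1 flow already set via bond 5)
#1 stroke→J2  (GY1 both-in/both-out from 0)
#4 stroke→J3  (C2: C, integral causality)
#2 stroke→J2  (common-e at J3 fixed by 4)
#6 stroke→I1  (only one flow-in slot at J2)

#0 |J1
#1 |J2
#2 |J2
#3 |J1
#4 |J3
#5 |Sf1
#6 |I1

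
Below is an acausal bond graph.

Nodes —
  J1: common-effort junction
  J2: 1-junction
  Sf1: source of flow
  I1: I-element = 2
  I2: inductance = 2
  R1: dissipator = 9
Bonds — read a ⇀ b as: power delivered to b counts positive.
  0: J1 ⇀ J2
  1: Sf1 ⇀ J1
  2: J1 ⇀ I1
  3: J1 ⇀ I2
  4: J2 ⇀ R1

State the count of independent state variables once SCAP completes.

bond 1 stroke→Sf1  (source Sf1 imposes f)
bond 2 stroke→I1  (prefer integral on I1)
bond 3 stroke→I2  (I2 integral (f out))
bond 0 stroke→J1  (J1: last free bond brings effort in)
bond 4 stroke→J2  (J2 flow already set via bond 0)

2  (I1, I2 all integral)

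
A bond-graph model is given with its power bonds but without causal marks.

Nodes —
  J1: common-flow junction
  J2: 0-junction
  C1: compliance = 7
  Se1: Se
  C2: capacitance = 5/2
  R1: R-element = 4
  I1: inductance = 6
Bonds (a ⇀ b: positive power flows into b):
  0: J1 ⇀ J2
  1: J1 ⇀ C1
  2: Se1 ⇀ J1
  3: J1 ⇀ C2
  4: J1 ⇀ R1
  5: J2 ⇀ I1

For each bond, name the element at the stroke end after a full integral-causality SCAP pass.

bond 0 stroke at J2
bond 1 stroke at J1
bond 2 stroke at J1
bond 3 stroke at J1
bond 4 stroke at J1
bond 5 stroke at I1

#2 →J1  (source Se1 imposes e)
#1 →J1  (C1 outputs effort q/C1)
#3 →J1  (prefer integral on C2)
#5 →I1  (I1 integral (f out))
#0 →J2  (J2: last free bond brings effort in)
#4 →J1  (1-jn J1 has f-setter on 0)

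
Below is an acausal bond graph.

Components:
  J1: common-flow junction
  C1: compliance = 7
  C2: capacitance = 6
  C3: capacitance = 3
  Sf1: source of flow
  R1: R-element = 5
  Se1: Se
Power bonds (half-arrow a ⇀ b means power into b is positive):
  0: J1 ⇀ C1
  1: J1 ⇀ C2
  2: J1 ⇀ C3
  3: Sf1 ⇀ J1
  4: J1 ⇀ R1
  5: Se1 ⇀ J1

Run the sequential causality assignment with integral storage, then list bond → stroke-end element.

bond 0 →J1
bond 1 →J1
bond 2 →J1
bond 3 →Sf1
bond 4 →J1
bond 5 →J1

β3 stroke→Sf1  (Sf1 fixes flow; stroke at Sf1)
β5 stroke→J1  (Se1 (Se) sets effort on bond)
β0 stroke→J1  (common-f at J1 fixed by 3)
β1 stroke→J1  (1-jn J1 has f-setter on 3)
β2 stroke→J1  (common-f at J1 fixed by 3)
β4 stroke→J1  (common-f at J1 fixed by 3)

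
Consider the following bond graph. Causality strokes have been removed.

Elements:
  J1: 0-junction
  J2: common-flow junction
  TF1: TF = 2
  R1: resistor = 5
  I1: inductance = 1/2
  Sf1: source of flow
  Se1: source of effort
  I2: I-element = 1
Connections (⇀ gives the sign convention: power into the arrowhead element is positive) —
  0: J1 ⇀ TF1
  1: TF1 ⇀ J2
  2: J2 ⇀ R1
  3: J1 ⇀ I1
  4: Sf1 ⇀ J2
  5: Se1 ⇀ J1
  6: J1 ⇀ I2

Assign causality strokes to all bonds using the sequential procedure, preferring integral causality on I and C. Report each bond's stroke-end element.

b4 →Sf1  (Sf1 fixes flow; stroke at Sf1)
b5 →J1  (source Se1 imposes e)
b0 →TF1  (J1: bond 5 brought effort, rest push out)
b3 →I1  (J1: bond 5 brought effort, rest push out)
b6 →I2  (J1: bond 5 brought effort, rest push out)
b1 →J2  (J2 flow already set via bond 4)
b2 →J2  (J2 flow already set via bond 4)

β0 |TF1
β1 |J2
β2 |J2
β3 |I1
β4 |Sf1
β5 |J1
β6 |I2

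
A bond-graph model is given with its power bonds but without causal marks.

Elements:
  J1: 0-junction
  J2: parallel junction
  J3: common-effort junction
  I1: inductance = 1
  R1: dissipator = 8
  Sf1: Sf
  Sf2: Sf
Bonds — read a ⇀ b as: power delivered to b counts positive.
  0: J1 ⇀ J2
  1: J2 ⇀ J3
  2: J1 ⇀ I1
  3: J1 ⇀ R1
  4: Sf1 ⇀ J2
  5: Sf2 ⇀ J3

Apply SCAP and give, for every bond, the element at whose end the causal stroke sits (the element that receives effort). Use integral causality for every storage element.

#0 stroke at J2
#1 stroke at J3
#2 stroke at I1
#3 stroke at J1
#4 stroke at Sf1
#5 stroke at Sf2

β4 |Sf1  (Sf1 (Sf) sets flow on bond)
β5 |Sf2  (Sf2 fixes flow; stroke at Sf2)
β1 |J3  (closing 0-jn rule on J3)
β0 |J2  (J2: last free bond brings effort in)
β2 |I1  (I1 integral (f out))
β3 |J1  (only one effort-in slot at J1)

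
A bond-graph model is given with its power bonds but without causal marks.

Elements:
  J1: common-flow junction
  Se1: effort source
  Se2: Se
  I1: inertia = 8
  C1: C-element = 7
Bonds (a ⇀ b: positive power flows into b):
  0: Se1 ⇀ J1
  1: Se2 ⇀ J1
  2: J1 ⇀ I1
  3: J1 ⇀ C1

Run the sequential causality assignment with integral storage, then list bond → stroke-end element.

bond 0 |J1  (Se1 (Se) sets effort on bond)
bond 1 |J1  (Se2 (Se) sets effort on bond)
bond 2 |I1  (I1: I, integral causality)
bond 3 |J1  (common-f at J1 fixed by 2)

#0 stroke→J1
#1 stroke→J1
#2 stroke→I1
#3 stroke→J1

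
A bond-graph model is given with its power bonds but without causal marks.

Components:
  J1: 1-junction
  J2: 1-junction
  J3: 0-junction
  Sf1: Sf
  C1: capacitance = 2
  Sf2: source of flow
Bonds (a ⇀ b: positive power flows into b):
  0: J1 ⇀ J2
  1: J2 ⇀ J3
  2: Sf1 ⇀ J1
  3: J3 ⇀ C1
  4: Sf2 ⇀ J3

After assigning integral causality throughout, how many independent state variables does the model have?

bond 2 →Sf1  (Sf1 (Sf) sets flow on bond)
bond 4 →Sf2  (source Sf2 imposes f)
bond 0 →J1  (common-f at J1 fixed by 2)
bond 1 →J2  (common-f at J2 fixed by 0)
bond 3 →J3  (only one effort-in slot at J3)

1  (C1 all integral)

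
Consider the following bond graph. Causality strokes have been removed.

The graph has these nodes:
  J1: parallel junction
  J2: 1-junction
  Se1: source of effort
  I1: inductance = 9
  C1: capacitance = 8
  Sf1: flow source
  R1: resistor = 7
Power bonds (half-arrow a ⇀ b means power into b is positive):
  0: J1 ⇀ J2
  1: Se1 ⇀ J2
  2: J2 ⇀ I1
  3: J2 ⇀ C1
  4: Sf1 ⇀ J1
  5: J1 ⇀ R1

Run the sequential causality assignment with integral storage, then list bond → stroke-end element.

bond 1 →J2  (source Se1 imposes e)
bond 4 →Sf1  (Sf1 (Sf) sets flow on bond)
bond 2 →I1  (I1 outputs flow p/I1)
bond 0 →J2  (J2: bond 2 brought flow, rest push out)
bond 3 →J2  (1-jn J2 has f-setter on 2)
bond 5 →J1  (closing 0-jn rule on J1)

b0 →J2
b1 →J2
b2 →I1
b3 →J2
b4 →Sf1
b5 →J1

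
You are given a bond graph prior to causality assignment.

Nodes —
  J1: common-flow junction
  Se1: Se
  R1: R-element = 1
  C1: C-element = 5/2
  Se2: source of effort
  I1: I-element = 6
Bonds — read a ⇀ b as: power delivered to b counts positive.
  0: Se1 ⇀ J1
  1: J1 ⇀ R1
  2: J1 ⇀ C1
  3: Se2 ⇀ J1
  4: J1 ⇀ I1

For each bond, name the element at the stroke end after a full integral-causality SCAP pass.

bond 0 stroke→J1  (Se1: effort source, stroke at far end)
bond 3 stroke→J1  (Se2 fixes effort; stroke away)
bond 2 stroke→J1  (C1 integral (e out))
bond 4 stroke→I1  (prefer integral on I1)
bond 1 stroke→J1  (1-jn J1 has f-setter on 4)

#0 →J1
#1 →J1
#2 →J1
#3 →J1
#4 →I1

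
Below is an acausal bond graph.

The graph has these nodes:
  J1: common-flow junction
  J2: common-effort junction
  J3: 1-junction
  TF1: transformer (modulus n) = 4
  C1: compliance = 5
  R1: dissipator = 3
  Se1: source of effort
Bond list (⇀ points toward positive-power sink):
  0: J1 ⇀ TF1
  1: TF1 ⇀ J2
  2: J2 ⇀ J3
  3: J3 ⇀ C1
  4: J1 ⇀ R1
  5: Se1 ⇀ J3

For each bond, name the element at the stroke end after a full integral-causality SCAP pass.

#0 stroke→J1
#1 stroke→TF1
#2 stroke→J2
#3 stroke→J3
#4 stroke→R1
#5 stroke→J3

b5 stroke at J3  (Se1: effort source, stroke at far end)
b3 stroke at J3  (C1: C, integral causality)
b2 stroke at J2  (J3: last free bond brings flow in)
b1 stroke at TF1  (J2: bond 2 brought effort, rest push out)
b0 stroke at J1  (TF1 one-in-one-out from 1)
b4 stroke at R1  (closing 1-jn rule on J1)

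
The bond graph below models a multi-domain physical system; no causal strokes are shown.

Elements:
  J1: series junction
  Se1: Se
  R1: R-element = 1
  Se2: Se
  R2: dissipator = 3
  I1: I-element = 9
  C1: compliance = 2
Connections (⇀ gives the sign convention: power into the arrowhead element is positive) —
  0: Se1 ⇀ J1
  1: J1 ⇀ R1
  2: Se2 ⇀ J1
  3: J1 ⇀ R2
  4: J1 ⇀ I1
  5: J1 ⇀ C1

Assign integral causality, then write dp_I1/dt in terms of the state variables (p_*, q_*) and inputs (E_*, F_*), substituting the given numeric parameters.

dp_I1/dt = E_Se1 + E_Se2 - 4*p_I1/9 - q_C1/2

#0 stroke→J1  (Se1 fixes effort; stroke away)
#2 stroke→J1  (source Se2 imposes e)
#4 stroke→I1  (I1: I, integral causality)
#1 stroke→J1  (J1 flow already set via bond 4)
#3 stroke→J1  (1-jn J1 has f-setter on 4)
#5 stroke→J1  (J1: bond 4 brought flow, rest push out)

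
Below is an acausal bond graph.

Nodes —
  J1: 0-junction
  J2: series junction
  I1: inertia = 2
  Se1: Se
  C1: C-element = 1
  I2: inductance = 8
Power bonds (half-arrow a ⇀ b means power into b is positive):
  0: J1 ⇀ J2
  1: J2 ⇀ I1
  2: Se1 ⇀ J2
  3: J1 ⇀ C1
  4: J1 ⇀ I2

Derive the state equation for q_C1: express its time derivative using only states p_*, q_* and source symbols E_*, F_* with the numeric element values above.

b2 stroke→J2  (Se1 (Se) sets effort on bond)
b1 stroke→I1  (prefer integral on I1)
b0 stroke→J2  (common-f at J2 fixed by 1)
b3 stroke→J1  (C1: C, integral causality)
b4 stroke→I2  (J1: bond 3 brought effort, rest push out)

dq_C1/dt = -p_I1/2 - p_I2/8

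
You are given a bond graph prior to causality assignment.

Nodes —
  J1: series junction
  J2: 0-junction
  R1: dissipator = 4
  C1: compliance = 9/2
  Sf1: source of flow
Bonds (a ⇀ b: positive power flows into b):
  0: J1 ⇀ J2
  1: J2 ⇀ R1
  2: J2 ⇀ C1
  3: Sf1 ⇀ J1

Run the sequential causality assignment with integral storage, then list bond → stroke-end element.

#3 stroke at Sf1  (Sf1 fixes flow; stroke at Sf1)
#0 stroke at J1  (J1 flow already set via bond 3)
#2 stroke at J2  (C1: C, integral causality)
#1 stroke at R1  (J2 effort already set via bond 2)

#0 stroke at J1
#1 stroke at R1
#2 stroke at J2
#3 stroke at Sf1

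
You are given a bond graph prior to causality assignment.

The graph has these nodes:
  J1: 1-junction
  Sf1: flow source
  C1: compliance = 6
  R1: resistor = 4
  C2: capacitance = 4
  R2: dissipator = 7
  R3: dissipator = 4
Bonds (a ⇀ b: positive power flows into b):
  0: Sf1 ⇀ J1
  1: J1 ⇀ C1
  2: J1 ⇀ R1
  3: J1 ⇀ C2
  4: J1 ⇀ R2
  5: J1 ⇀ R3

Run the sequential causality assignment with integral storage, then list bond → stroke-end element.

b0 →Sf1
b1 →J1
b2 →J1
b3 →J1
b4 →J1
b5 →J1

bond 0 stroke at Sf1  (source Sf1 imposes f)
bond 1 stroke at J1  (J1: bond 0 brought flow, rest push out)
bond 2 stroke at J1  (common-f at J1 fixed by 0)
bond 3 stroke at J1  (J1 flow already set via bond 0)
bond 4 stroke at J1  (J1: bond 0 brought flow, rest push out)
bond 5 stroke at J1  (J1 flow already set via bond 0)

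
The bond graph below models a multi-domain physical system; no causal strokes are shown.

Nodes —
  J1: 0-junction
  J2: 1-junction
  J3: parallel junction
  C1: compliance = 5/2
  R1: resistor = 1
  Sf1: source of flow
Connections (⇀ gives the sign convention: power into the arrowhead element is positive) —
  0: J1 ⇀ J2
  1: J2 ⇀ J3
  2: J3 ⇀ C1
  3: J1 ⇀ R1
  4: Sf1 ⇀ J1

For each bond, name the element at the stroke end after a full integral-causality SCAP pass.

bond 0 |J1
bond 1 |J2
bond 2 |J3
bond 3 |R1
bond 4 |Sf1

#4 stroke at Sf1  (source Sf1 imposes f)
#2 stroke at J3  (C1 integral (e out))
#1 stroke at J2  (J3 effort already set via bond 2)
#0 stroke at J1  (J2: last free bond brings flow in)
#3 stroke at R1  (J1: bond 0 brought effort, rest push out)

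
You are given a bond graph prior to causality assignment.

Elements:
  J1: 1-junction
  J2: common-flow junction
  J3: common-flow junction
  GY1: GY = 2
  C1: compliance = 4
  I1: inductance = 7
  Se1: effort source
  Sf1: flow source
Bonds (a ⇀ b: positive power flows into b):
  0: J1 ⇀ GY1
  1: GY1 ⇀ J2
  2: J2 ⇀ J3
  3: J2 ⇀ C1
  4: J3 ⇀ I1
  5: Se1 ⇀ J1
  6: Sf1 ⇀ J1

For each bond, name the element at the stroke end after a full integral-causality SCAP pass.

bond 5 |J1  (Se1 fixes effort; stroke away)
bond 6 |Sf1  (source Sf1 imposes f)
bond 0 |J1  (1-jn J1 has f-setter on 6)
bond 1 |J2  (GY1: gyrator matches bond 0)
bond 3 |J2  (C1 integral (e out))
bond 2 |J3  (only one flow-in slot at J2)
bond 4 |I1  (J3 needs exactly one f-in)

bond 0 →J1
bond 1 →J2
bond 2 →J3
bond 3 →J2
bond 4 →I1
bond 5 →J1
bond 6 →Sf1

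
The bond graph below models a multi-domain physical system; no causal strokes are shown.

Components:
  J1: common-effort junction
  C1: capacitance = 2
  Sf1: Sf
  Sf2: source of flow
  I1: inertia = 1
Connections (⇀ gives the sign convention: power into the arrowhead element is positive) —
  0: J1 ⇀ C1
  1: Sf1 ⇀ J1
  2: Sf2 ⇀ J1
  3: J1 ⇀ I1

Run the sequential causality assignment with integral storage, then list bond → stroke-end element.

bond 0 stroke at J1
bond 1 stroke at Sf1
bond 2 stroke at Sf2
bond 3 stroke at I1

#1 stroke→Sf1  (Sf1 (Sf) sets flow on bond)
#2 stroke→Sf2  (Sf2 (Sf) sets flow on bond)
#0 stroke→J1  (C1 integral (e out))
#3 stroke→I1  (0-jn J1 has e-setter on 0)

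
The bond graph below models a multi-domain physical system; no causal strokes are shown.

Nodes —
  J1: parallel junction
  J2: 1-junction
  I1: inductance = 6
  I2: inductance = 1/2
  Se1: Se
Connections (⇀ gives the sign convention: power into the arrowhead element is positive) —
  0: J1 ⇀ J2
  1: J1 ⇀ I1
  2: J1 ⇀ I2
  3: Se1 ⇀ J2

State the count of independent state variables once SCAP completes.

#3 →J2  (source Se1 imposes e)
#0 →J1  (only one flow-in slot at J2)
#1 →I1  (0-jn J1 has e-setter on 0)
#2 →I2  (J1 effort already set via bond 0)

2  (I1, I2 all integral)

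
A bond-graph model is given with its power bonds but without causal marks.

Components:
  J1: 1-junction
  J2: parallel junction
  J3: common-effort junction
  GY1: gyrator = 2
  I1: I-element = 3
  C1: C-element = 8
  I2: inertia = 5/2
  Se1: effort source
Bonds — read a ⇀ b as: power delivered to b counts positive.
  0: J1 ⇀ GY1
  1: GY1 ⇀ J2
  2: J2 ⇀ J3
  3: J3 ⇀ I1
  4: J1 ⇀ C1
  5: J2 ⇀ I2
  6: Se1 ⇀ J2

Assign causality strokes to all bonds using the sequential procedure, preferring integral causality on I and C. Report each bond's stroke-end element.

bond 0 stroke at GY1
bond 1 stroke at GY1
bond 2 stroke at J3
bond 3 stroke at I1
bond 4 stroke at J1
bond 5 stroke at I2
bond 6 stroke at J2

β6 →J2  (Se1 (Se) sets effort on bond)
β1 →GY1  (0-jn J2 has e-setter on 6)
β2 →J3  (J2 effort already set via bond 6)
β5 →I2  (0-jn J2 has e-setter on 6)
β3 →I1  (J3: bond 2 brought effort, rest push out)
β0 →GY1  (GY1 both-in/both-out from 1)
β4 →J1  (J1 flow already set via bond 0)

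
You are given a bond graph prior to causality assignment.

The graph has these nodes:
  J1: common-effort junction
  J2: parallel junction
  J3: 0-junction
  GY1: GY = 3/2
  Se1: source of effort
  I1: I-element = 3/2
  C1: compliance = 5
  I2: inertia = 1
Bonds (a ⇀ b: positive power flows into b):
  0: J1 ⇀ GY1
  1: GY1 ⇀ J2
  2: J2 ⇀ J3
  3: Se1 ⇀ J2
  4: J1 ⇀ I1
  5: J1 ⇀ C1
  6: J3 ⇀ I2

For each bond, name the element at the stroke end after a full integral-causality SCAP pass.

b0 |GY1
b1 |GY1
b2 |J3
b3 |J2
b4 |I1
b5 |J1
b6 |I2

β3 stroke at J2  (source Se1 imposes e)
β1 stroke at GY1  (common-e at J2 fixed by 3)
β2 stroke at J3  (J2 effort already set via bond 3)
β6 stroke at I2  (J3 effort already set via bond 2)
β0 stroke at GY1  (GY1 both-in/both-out from 1)
β4 stroke at I1  (I1: I, integral causality)
β5 stroke at J1  (closing 0-jn rule on J1)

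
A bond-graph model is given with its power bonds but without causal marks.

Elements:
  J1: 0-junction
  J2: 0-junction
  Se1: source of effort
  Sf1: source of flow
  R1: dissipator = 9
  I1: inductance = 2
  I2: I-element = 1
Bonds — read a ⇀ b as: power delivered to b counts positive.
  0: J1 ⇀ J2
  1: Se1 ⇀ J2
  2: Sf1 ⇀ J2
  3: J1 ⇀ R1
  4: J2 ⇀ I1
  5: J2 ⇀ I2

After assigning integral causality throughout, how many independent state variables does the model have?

2  (I1, I2 all integral)

β1 stroke at J2  (source Se1 imposes e)
β2 stroke at Sf1  (Sf1 fixes flow; stroke at Sf1)
β0 stroke at J1  (J2 effort already set via bond 1)
β4 stroke at I1  (common-e at J2 fixed by 1)
β5 stroke at I2  (common-e at J2 fixed by 1)
β3 stroke at R1  (0-jn J1 has e-setter on 0)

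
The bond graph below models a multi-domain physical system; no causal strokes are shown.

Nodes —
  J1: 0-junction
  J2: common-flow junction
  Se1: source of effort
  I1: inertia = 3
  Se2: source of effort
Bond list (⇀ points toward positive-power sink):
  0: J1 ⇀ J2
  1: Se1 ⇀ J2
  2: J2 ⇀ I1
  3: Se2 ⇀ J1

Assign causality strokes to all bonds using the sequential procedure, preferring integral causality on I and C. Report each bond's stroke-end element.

β0 |J2
β1 |J2
β2 |I1
β3 |J1

#1 stroke at J2  (Se1: effort source, stroke at far end)
#3 stroke at J1  (Se2 fixes effort; stroke away)
#0 stroke at J2  (J1: bond 3 brought effort, rest push out)
#2 stroke at I1  (J2: last free bond brings flow in)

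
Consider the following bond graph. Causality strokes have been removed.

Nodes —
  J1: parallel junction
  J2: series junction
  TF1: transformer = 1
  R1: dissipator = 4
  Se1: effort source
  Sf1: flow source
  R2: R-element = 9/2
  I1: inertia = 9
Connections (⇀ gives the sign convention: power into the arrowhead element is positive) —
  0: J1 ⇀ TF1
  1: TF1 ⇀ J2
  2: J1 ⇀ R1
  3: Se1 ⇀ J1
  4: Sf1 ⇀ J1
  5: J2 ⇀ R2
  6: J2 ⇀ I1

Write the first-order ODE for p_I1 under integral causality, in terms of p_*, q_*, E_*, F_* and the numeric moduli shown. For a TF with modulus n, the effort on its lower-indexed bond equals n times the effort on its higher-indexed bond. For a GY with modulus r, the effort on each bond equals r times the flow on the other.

dp_I1/dt = E_Se1 - p_I1/2

bond 3 →J1  (Se1: effort source, stroke at far end)
bond 4 →Sf1  (source Sf1 imposes f)
bond 0 →TF1  (J1: bond 3 brought effort, rest push out)
bond 2 →R1  (common-e at J1 fixed by 3)
bond 1 →J2  (TF1: transformer flips bond 0)
bond 6 →I1  (I1: I, integral causality)
bond 5 →J2  (J2 flow already set via bond 6)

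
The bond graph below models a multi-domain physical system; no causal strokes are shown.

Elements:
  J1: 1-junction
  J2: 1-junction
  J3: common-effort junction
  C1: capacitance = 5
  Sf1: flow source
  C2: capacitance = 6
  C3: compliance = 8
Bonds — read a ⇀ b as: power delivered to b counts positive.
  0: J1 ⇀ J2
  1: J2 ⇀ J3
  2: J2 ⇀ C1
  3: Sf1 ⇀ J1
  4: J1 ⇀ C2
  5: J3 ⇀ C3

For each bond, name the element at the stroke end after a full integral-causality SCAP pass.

bond 0 stroke at J1
bond 1 stroke at J2
bond 2 stroke at J2
bond 3 stroke at Sf1
bond 4 stroke at J1
bond 5 stroke at J3

#3 stroke→Sf1  (Sf1 fixes flow; stroke at Sf1)
#0 stroke→J1  (1-jn J1 has f-setter on 3)
#4 stroke→J1  (common-f at J1 fixed by 3)
#1 stroke→J2  (J2 flow already set via bond 0)
#2 stroke→J2  (1-jn J2 has f-setter on 0)
#5 stroke→J3  (only one effort-in slot at J3)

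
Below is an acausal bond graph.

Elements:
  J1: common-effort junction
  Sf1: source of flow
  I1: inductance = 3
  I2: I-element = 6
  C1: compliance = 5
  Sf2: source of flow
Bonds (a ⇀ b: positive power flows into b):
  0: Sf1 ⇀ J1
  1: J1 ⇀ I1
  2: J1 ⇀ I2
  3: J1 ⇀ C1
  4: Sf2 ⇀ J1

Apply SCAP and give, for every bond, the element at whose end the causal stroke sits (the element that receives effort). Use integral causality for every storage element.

b0 stroke→Sf1
b1 stroke→I1
b2 stroke→I2
b3 stroke→J1
b4 stroke→Sf2

b0 stroke→Sf1  (Sf1 (Sf) sets flow on bond)
b4 stroke→Sf2  (Sf2 (Sf) sets flow on bond)
b1 stroke→I1  (I1: I, integral causality)
b2 stroke→I2  (I2 outputs flow p/I2)
b3 stroke→J1  (only one effort-in slot at J1)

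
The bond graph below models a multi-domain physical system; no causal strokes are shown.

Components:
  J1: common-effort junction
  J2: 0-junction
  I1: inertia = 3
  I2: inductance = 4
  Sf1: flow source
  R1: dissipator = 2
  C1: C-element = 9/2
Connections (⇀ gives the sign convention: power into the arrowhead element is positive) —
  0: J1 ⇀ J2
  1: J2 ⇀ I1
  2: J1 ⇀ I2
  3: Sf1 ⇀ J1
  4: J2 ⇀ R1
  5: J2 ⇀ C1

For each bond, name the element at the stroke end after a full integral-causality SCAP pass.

bond 3 →Sf1  (Sf1 fixes flow; stroke at Sf1)
bond 1 →I1  (prefer integral on I1)
bond 2 →I2  (I2: I, integral causality)
bond 0 →J1  (J1 needs exactly one e-in)
bond 5 →J2  (prefer integral on C1)
bond 4 →R1  (common-e at J2 fixed by 5)

b0 →J1
b1 →I1
b2 →I2
b3 →Sf1
b4 →R1
b5 →J2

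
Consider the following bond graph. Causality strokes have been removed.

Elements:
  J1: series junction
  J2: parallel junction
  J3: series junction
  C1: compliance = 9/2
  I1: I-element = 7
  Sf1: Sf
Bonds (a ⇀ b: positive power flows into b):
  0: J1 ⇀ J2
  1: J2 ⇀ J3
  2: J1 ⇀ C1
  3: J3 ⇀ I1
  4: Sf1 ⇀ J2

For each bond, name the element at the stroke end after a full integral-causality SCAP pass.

#0 stroke→J2
#1 stroke→J3
#2 stroke→J1
#3 stroke→I1
#4 stroke→Sf1

b4 stroke at Sf1  (Sf1 fixes flow; stroke at Sf1)
b2 stroke at J1  (C1 outputs effort q/C1)
b0 stroke at J2  (closing 1-jn rule on J1)
b1 stroke at J3  (0-jn J2 has e-setter on 0)
b3 stroke at I1  (J3 needs exactly one f-in)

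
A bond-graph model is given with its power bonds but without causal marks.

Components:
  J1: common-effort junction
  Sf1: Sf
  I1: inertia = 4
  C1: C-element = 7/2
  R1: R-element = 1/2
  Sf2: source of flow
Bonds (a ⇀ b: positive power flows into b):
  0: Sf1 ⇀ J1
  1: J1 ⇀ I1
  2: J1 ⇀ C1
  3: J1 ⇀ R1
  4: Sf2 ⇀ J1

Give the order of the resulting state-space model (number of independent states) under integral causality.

2  (C1, I1 all integral)

#0 stroke at Sf1  (Sf1 fixes flow; stroke at Sf1)
#4 stroke at Sf2  (Sf2: flow source, stroke at near end)
#1 stroke at I1  (I1 outputs flow p/I1)
#2 stroke at J1  (C1 integral (e out))
#3 stroke at R1  (J1: bond 2 brought effort, rest push out)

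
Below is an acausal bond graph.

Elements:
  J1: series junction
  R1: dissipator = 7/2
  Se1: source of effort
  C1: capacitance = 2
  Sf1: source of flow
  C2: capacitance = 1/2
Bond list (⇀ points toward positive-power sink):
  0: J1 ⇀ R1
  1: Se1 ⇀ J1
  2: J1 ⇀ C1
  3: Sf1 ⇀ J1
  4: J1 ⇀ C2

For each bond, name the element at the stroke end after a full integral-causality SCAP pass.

#0 →J1
#1 →J1
#2 →J1
#3 →Sf1
#4 →J1

β1 stroke→J1  (source Se1 imposes e)
β3 stroke→Sf1  (Sf1: flow source, stroke at near end)
β0 stroke→J1  (common-f at J1 fixed by 3)
β2 stroke→J1  (1-jn J1 has f-setter on 3)
β4 stroke→J1  (common-f at J1 fixed by 3)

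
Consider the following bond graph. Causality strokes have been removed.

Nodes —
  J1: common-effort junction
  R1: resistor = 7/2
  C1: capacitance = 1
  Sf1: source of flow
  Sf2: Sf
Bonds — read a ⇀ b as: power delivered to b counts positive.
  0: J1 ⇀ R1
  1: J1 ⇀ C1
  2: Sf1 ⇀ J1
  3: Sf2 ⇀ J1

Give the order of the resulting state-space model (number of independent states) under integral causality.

1  (C1 all integral)

bond 2 |Sf1  (Sf1 fixes flow; stroke at Sf1)
bond 3 |Sf2  (Sf2 (Sf) sets flow on bond)
bond 1 |J1  (C1 outputs effort q/C1)
bond 0 |R1  (0-jn J1 has e-setter on 1)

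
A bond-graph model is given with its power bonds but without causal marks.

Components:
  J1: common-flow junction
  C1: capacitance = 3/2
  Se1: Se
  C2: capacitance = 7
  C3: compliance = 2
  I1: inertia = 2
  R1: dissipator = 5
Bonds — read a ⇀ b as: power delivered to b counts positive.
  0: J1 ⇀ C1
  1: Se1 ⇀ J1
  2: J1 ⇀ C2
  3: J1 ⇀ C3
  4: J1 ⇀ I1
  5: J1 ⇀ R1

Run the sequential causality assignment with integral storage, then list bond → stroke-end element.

#0 →J1
#1 →J1
#2 →J1
#3 →J1
#4 →I1
#5 →J1

bond 1 →J1  (Se1 (Se) sets effort on bond)
bond 0 →J1  (prefer integral on C1)
bond 2 →J1  (C2 integral (e out))
bond 3 →J1  (C3 integral (e out))
bond 4 →I1  (prefer integral on I1)
bond 5 →J1  (1-jn J1 has f-setter on 4)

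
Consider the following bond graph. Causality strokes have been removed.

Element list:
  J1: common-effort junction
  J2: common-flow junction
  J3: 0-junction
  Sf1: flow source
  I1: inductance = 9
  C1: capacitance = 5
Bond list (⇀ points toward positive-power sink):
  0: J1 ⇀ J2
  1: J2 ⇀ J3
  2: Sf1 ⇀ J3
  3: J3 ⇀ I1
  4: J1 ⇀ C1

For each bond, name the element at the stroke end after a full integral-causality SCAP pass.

bond 0 |J2
bond 1 |J3
bond 2 |Sf1
bond 3 |I1
bond 4 |J1

bond 2 |Sf1  (source Sf1 imposes f)
bond 3 |I1  (I1 integral (f out))
bond 1 |J3  (J3: last free bond brings effort in)
bond 0 |J2  (1-jn J2 has f-setter on 1)
bond 4 |J1  (J1 needs exactly one e-in)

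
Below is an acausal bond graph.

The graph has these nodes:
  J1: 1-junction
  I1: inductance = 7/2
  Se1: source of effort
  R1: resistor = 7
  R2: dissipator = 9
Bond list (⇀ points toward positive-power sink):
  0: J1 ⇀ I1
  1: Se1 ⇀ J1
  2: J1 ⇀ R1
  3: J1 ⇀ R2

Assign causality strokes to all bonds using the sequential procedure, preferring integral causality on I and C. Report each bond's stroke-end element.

#1 →J1  (Se1: effort source, stroke at far end)
#0 →I1  (prefer integral on I1)
#2 →J1  (common-f at J1 fixed by 0)
#3 →J1  (J1: bond 0 brought flow, rest push out)

β0 →I1
β1 →J1
β2 →J1
β3 →J1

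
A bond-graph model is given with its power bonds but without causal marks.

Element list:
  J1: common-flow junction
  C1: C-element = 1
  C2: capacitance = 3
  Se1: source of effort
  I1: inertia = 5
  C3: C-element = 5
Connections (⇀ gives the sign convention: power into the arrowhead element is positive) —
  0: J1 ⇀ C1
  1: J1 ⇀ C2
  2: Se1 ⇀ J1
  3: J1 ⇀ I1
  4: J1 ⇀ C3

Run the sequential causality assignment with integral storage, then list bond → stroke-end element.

#0 |J1
#1 |J1
#2 |J1
#3 |I1
#4 |J1

b2 →J1  (source Se1 imposes e)
b0 →J1  (C1 integral (e out))
b1 →J1  (C2 integral (e out))
b3 →I1  (I1: I, integral causality)
b4 →J1  (1-jn J1 has f-setter on 3)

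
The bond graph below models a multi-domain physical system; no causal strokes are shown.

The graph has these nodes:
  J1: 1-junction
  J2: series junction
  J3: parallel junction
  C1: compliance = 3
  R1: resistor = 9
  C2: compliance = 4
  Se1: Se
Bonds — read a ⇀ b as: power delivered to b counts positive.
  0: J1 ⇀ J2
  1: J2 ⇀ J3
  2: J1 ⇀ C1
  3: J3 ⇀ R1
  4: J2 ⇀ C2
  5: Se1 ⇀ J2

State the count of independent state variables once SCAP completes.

2  (C1, C2 all integral)

β5 |J2  (Se1 fixes effort; stroke away)
β2 |J1  (prefer integral on C1)
β0 |J2  (closing 1-jn rule on J1)
β4 |J2  (C2: C, integral causality)
β1 |J3  (J2: last free bond brings flow in)
β3 |R1  (J3 effort already set via bond 1)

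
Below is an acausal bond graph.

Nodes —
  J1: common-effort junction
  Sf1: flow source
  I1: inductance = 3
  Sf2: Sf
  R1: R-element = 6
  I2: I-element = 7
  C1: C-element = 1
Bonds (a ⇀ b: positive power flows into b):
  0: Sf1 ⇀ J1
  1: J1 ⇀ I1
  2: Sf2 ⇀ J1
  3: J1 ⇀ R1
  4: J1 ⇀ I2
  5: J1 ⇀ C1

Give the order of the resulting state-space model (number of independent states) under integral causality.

3  (C1, I1, I2 all integral)

b0 |Sf1  (source Sf1 imposes f)
b2 |Sf2  (source Sf2 imposes f)
b1 |I1  (I1: I, integral causality)
b4 |I2  (I2: I, integral causality)
b5 |J1  (C1: C, integral causality)
b3 |R1  (0-jn J1 has e-setter on 5)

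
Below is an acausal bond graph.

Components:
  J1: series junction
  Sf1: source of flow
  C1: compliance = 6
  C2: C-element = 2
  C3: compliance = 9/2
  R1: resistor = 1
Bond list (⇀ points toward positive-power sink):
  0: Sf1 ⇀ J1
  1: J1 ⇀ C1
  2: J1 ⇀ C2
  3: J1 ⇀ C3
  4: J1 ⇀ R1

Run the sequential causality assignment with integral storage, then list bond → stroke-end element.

β0 stroke at Sf1  (Sf1: flow source, stroke at near end)
β1 stroke at J1  (1-jn J1 has f-setter on 0)
β2 stroke at J1  (1-jn J1 has f-setter on 0)
β3 stroke at J1  (1-jn J1 has f-setter on 0)
β4 stroke at J1  (J1 flow already set via bond 0)

b0 |Sf1
b1 |J1
b2 |J1
b3 |J1
b4 |J1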